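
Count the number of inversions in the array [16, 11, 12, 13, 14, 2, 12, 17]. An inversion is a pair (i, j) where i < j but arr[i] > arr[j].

Finding inversions in [16, 11, 12, 13, 14, 2, 12, 17]:

(0, 1): arr[0]=16 > arr[1]=11
(0, 2): arr[0]=16 > arr[2]=12
(0, 3): arr[0]=16 > arr[3]=13
(0, 4): arr[0]=16 > arr[4]=14
(0, 5): arr[0]=16 > arr[5]=2
(0, 6): arr[0]=16 > arr[6]=12
(1, 5): arr[1]=11 > arr[5]=2
(2, 5): arr[2]=12 > arr[5]=2
(3, 5): arr[3]=13 > arr[5]=2
(3, 6): arr[3]=13 > arr[6]=12
(4, 5): arr[4]=14 > arr[5]=2
(4, 6): arr[4]=14 > arr[6]=12

Total inversions: 12

The array has 12 inversion(s): (0,1), (0,2), (0,3), (0,4), (0,5), (0,6), (1,5), (2,5), (3,5), (3,6), (4,5), (4,6). Each pair (i,j) satisfies i < j and arr[i] > arr[j].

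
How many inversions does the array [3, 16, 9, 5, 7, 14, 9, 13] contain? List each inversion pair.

Finding inversions in [3, 16, 9, 5, 7, 14, 9, 13]:

(1, 2): arr[1]=16 > arr[2]=9
(1, 3): arr[1]=16 > arr[3]=5
(1, 4): arr[1]=16 > arr[4]=7
(1, 5): arr[1]=16 > arr[5]=14
(1, 6): arr[1]=16 > arr[6]=9
(1, 7): arr[1]=16 > arr[7]=13
(2, 3): arr[2]=9 > arr[3]=5
(2, 4): arr[2]=9 > arr[4]=7
(5, 6): arr[5]=14 > arr[6]=9
(5, 7): arr[5]=14 > arr[7]=13

Total inversions: 10

The array has 10 inversion(s): (1,2), (1,3), (1,4), (1,5), (1,6), (1,7), (2,3), (2,4), (5,6), (5,7). Each pair (i,j) satisfies i < j and arr[i] > arr[j].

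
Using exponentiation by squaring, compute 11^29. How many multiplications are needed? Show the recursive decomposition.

Computing 11^29 by squaring (build up from 11^1; each line after the first costs one multiplication):

11^1 = 11
11^2 = (11^1)^2 = 11^2 = 121
11^3 = 11 * 11^2 = 11 * 121 = 1331
11^6 = (11^3)^2 = 1331^2 = 1771561
11^7 = 11 * 11^6 = 11 * 1771561 = 19487171
11^14 = (11^7)^2 = 19487171^2 = 379749833583241
11^28 = (11^14)^2 = 379749833583241^2 = 144209936106499234037676064081
11^29 = 11 * 11^28 = 11 * 144209936106499234037676064081 = 1586309297171491574414436704891

Result: 1586309297171491574414436704891
Multiplications needed: 7 (7 lines after 11^1)

11^29 = 1586309297171491574414436704891. Using exponentiation by squaring, this requires 7 multiplications. The key idea: if the exponent is even, square the half-power; if odd, multiply by the base once.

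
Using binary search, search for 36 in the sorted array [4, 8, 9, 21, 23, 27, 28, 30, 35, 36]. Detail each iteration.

Binary search for 36 in [4, 8, 9, 21, 23, 27, 28, 30, 35, 36]:

lo=0, hi=9, mid=4, arr[mid]=23 -> 23 < 36, search right half
lo=5, hi=9, mid=7, arr[mid]=30 -> 30 < 36, search right half
lo=8, hi=9, mid=8, arr[mid]=35 -> 35 < 36, search right half
lo=9, hi=9, mid=9, arr[mid]=36 -> Found target at index 9!

Binary search finds 36 at index 9 after 4 comparisons. The search repeatedly halves the search space by comparing with the middle element.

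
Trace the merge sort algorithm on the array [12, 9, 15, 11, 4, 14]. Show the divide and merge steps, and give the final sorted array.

Merge sort trace:

Split: [12, 9, 15, 11, 4, 14] -> [12, 9, 15] and [11, 4, 14]
  Split: [12, 9, 15] -> [12] and [9, 15]
    Split: [9, 15] -> [9] and [15]
    Merge: [9] + [15] -> [9, 15]
  Merge: [12] + [9, 15] -> [9, 12, 15]
  Split: [11, 4, 14] -> [11] and [4, 14]
    Split: [4, 14] -> [4] and [14]
    Merge: [4] + [14] -> [4, 14]
  Merge: [11] + [4, 14] -> [4, 11, 14]
Merge: [9, 12, 15] + [4, 11, 14] -> [4, 9, 11, 12, 14, 15]

Final sorted array: [4, 9, 11, 12, 14, 15]

The merge sort proceeds by recursively splitting the array and merging sorted halves.
After all merges, the sorted array is [4, 9, 11, 12, 14, 15].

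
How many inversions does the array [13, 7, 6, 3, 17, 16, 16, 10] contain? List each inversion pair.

Finding inversions in [13, 7, 6, 3, 17, 16, 16, 10]:

(0, 1): arr[0]=13 > arr[1]=7
(0, 2): arr[0]=13 > arr[2]=6
(0, 3): arr[0]=13 > arr[3]=3
(0, 7): arr[0]=13 > arr[7]=10
(1, 2): arr[1]=7 > arr[2]=6
(1, 3): arr[1]=7 > arr[3]=3
(2, 3): arr[2]=6 > arr[3]=3
(4, 5): arr[4]=17 > arr[5]=16
(4, 6): arr[4]=17 > arr[6]=16
(4, 7): arr[4]=17 > arr[7]=10
(5, 7): arr[5]=16 > arr[7]=10
(6, 7): arr[6]=16 > arr[7]=10

Total inversions: 12

The array has 12 inversion(s): (0,1), (0,2), (0,3), (0,7), (1,2), (1,3), (2,3), (4,5), (4,6), (4,7), (5,7), (6,7). Each pair (i,j) satisfies i < j and arr[i] > arr[j].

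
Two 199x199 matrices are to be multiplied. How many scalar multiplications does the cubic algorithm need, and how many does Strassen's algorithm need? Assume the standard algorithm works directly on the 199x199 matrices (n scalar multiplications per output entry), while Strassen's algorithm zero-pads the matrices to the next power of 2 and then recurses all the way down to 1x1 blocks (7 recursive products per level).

Matrix multiplication for 199x199 matrices:

Strassen's algorithm requires power-of-2 dimensions. Pad 199x199 to 256x256 (next power of 2).

Standard algorithm: 199^3 = 7880599 multiplications
Strassen's algorithm: 7^(log2(256)) = 7^8 = 5764801 multiplications
Savings: 7880599 - 5764801 = 2115798 multiplications

Standard: 7880599 multiplications (199^3). Strassen: 5764801 multiplications (7^8, after padding to 256x256). Strassen reduces 8 recursive multiplications to 7 at each level.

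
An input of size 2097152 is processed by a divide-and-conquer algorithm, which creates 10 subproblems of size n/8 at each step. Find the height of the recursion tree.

For divide and conquer with division factor 8:

Problem sizes at each level:
Level 0: 2097152
Level 1: 262144
Level 2: 32768
Level 3: 4096
Level 4: 512
Level 5: 64
Level 6: 8
Level 7: 1

The root is level 0 and the size-1 base case is level 7 (the tree spans levels 0 through 7, i.e. 8 levels counting the root), so the depth is the number of divisions: log_8(2097152) = 7

The recursion tree depth is log_8(2097152) = 7. At each level, the problem size is divided by 8, so it takes 7 divisions to reduce to a base case of size 1. The algorithm makes 10 recursive calls at each level.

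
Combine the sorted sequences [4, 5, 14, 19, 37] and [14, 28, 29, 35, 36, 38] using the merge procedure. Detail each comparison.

Merging process:

Compare 4 vs 14: take 4 from left. Merged: [4]
Compare 5 vs 14: take 5 from left. Merged: [4, 5]
Compare 14 vs 14: take 14 from left. Merged: [4, 5, 14]
Compare 19 vs 14: take 14 from right. Merged: [4, 5, 14, 14]
Compare 19 vs 28: take 19 from left. Merged: [4, 5, 14, 14, 19]
Compare 37 vs 28: take 28 from right. Merged: [4, 5, 14, 14, 19, 28]
Compare 37 vs 29: take 29 from right. Merged: [4, 5, 14, 14, 19, 28, 29]
Compare 37 vs 35: take 35 from right. Merged: [4, 5, 14, 14, 19, 28, 29, 35]
Compare 37 vs 36: take 36 from right. Merged: [4, 5, 14, 14, 19, 28, 29, 35, 36]
Compare 37 vs 38: take 37 from left. Merged: [4, 5, 14, 14, 19, 28, 29, 35, 36, 37]
Append remaining from right: [38]. Merged: [4, 5, 14, 14, 19, 28, 29, 35, 36, 37, 38]

Final merged array: [4, 5, 14, 14, 19, 28, 29, 35, 36, 37, 38]
Total comparisons: 10

The merged array is [4, 5, 14, 14, 19, 28, 29, 35, 36, 37, 38], requiring 10 comparisons. The merge step runs in O(n) time where n is the total number of elements.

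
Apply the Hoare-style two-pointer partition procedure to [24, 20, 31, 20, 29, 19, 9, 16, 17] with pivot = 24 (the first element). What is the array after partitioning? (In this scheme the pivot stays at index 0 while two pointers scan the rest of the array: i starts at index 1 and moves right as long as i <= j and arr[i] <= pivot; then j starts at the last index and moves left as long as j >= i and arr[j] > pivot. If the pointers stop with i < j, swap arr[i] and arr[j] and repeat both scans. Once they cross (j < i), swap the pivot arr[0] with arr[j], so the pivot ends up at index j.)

Hoare-style two-pointer partition with pivot = 24:

Initial array: [24, 20, 31, 20, 29, 19, 9, 16, 17]

Pointers start at i = 1, j = 8.
i stops at index 2 (arr[2]=31 > 24), j stops at index 8 (arr[8]=17 <= 24): swap arr[2] and arr[8], array becomes [24, 20, 17, 20, 29, 19, 9, 16, 31]
i stops at index 4 (arr[4]=29 > 24), j stops at index 7 (arr[7]=16 <= 24): swap arr[4] and arr[7], array becomes [24, 20, 17, 20, 16, 19, 9, 29, 31]
i ends at 7, j ends at 6: the pointers have crossed (j < i), so scanning stops.

Swap pivot arr[0] with arr[6] to place pivot at position 6: [9, 20, 17, 20, 16, 19, 24, 29, 31]
Pivot position: 6

After partitioning with pivot 24, the array becomes [9, 20, 17, 20, 16, 19, 24, 29, 31]. The pivot is placed at index 6. All elements to the left of the pivot are <= 24, and all elements to the right are > 24.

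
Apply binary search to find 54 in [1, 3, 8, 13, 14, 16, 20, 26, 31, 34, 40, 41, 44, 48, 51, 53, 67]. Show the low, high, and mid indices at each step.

Binary search for 54 in [1, 3, 8, 13, 14, 16, 20, 26, 31, 34, 40, 41, 44, 48, 51, 53, 67]:

lo=0, hi=16, mid=8, arr[mid]=31 -> 31 < 54, search right half
lo=9, hi=16, mid=12, arr[mid]=44 -> 44 < 54, search right half
lo=13, hi=16, mid=14, arr[mid]=51 -> 51 < 54, search right half
lo=15, hi=16, mid=15, arr[mid]=53 -> 53 < 54, search right half
lo=16, hi=16, mid=16, arr[mid]=67 -> 67 > 54, search left half
lo=16 > hi=15, target 54 not found

Binary search determines that 54 is not in the array after 5 comparisons. The search space was exhausted without finding the target.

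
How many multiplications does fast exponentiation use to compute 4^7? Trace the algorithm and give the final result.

Computing 4^7 by squaring (build up from 4^1; each line after the first costs one multiplication):

4^1 = 4
4^2 = (4^1)^2 = 4^2 = 16
4^3 = 4 * 4^2 = 4 * 16 = 64
4^6 = (4^3)^2 = 64^2 = 4096
4^7 = 4 * 4^6 = 4 * 4096 = 16384

Result: 16384
Multiplications needed: 4 (4 lines after 4^1)

4^7 = 16384. Using exponentiation by squaring, this requires 4 multiplications. The key idea: if the exponent is even, square the half-power; if odd, multiply by the base once.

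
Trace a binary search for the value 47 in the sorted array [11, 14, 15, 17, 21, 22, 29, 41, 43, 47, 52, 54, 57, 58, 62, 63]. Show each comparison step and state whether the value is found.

Binary search for 47 in [11, 14, 15, 17, 21, 22, 29, 41, 43, 47, 52, 54, 57, 58, 62, 63]:

lo=0, hi=15, mid=7, arr[mid]=41 -> 41 < 47, search right half
lo=8, hi=15, mid=11, arr[mid]=54 -> 54 > 47, search left half
lo=8, hi=10, mid=9, arr[mid]=47 -> Found target at index 9!

Binary search finds 47 at index 9 after 3 comparisons. The search repeatedly halves the search space by comparing with the middle element.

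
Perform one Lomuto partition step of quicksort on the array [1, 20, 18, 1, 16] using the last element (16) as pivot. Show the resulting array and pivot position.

Lomuto partition with pivot = 16:

Initial array: [1, 20, 18, 1, 16]

arr[0]=1 <= 16: swap with position 0, array becomes [1, 20, 18, 1, 16]
arr[1]=20 > 16: no swap
arr[2]=18 > 16: no swap
arr[3]=1 <= 16: swap with position 1, array becomes [1, 1, 18, 20, 16]

Place pivot at position 2: [1, 1, 16, 20, 18]
Pivot position: 2

After partitioning with pivot 16, the array becomes [1, 1, 16, 20, 18]. The pivot is placed at index 2. All elements to the left of the pivot are <= 16, and all elements to the right are > 16.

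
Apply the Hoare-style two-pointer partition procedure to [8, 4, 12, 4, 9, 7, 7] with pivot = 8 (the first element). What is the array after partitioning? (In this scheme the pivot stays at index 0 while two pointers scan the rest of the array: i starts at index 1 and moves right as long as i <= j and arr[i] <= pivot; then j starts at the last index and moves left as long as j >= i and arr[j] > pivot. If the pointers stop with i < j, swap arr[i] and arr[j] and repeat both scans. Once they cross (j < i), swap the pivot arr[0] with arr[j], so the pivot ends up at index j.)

Hoare-style two-pointer partition with pivot = 8:

Initial array: [8, 4, 12, 4, 9, 7, 7]

Pointers start at i = 1, j = 6.
i stops at index 2 (arr[2]=12 > 8), j stops at index 6 (arr[6]=7 <= 8): swap arr[2] and arr[6], array becomes [8, 4, 7, 4, 9, 7, 12]
i stops at index 4 (arr[4]=9 > 8), j stops at index 5 (arr[5]=7 <= 8): swap arr[4] and arr[5], array becomes [8, 4, 7, 4, 7, 9, 12]
i ends at 5, j ends at 4: the pointers have crossed (j < i), so scanning stops.

Swap pivot arr[0] with arr[4] to place pivot at position 4: [7, 4, 7, 4, 8, 9, 12]
Pivot position: 4

After partitioning with pivot 8, the array becomes [7, 4, 7, 4, 8, 9, 12]. The pivot is placed at index 4. All elements to the left of the pivot are <= 8, and all elements to the right are > 8.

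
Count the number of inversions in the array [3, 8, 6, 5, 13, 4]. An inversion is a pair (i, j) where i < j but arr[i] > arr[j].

Finding inversions in [3, 8, 6, 5, 13, 4]:

(1, 2): arr[1]=8 > arr[2]=6
(1, 3): arr[1]=8 > arr[3]=5
(1, 5): arr[1]=8 > arr[5]=4
(2, 3): arr[2]=6 > arr[3]=5
(2, 5): arr[2]=6 > arr[5]=4
(3, 5): arr[3]=5 > arr[5]=4
(4, 5): arr[4]=13 > arr[5]=4

Total inversions: 7

The array has 7 inversion(s): (1,2), (1,3), (1,5), (2,3), (2,5), (3,5), (4,5). Each pair (i,j) satisfies i < j and arr[i] > arr[j].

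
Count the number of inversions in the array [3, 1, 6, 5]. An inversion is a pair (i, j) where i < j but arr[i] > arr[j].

Finding inversions in [3, 1, 6, 5]:

(0, 1): arr[0]=3 > arr[1]=1
(2, 3): arr[2]=6 > arr[3]=5

Total inversions: 2

The array has 2 inversion(s): (0,1), (2,3). Each pair (i,j) satisfies i < j and arr[i] > arr[j].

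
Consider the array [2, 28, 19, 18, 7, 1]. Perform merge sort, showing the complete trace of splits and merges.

Merge sort trace:

Split: [2, 28, 19, 18, 7, 1] -> [2, 28, 19] and [18, 7, 1]
  Split: [2, 28, 19] -> [2] and [28, 19]
    Split: [28, 19] -> [28] and [19]
    Merge: [28] + [19] -> [19, 28]
  Merge: [2] + [19, 28] -> [2, 19, 28]
  Split: [18, 7, 1] -> [18] and [7, 1]
    Split: [7, 1] -> [7] and [1]
    Merge: [7] + [1] -> [1, 7]
  Merge: [18] + [1, 7] -> [1, 7, 18]
Merge: [2, 19, 28] + [1, 7, 18] -> [1, 2, 7, 18, 19, 28]

Final sorted array: [1, 2, 7, 18, 19, 28]

The merge sort proceeds by recursively splitting the array and merging sorted halves.
After all merges, the sorted array is [1, 2, 7, 18, 19, 28].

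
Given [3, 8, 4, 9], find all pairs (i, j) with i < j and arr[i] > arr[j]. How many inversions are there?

Finding inversions in [3, 8, 4, 9]:

(1, 2): arr[1]=8 > arr[2]=4

Total inversions: 1

The array has 1 inversion(s): (1,2). Each pair (i,j) satisfies i < j and arr[i] > arr[j].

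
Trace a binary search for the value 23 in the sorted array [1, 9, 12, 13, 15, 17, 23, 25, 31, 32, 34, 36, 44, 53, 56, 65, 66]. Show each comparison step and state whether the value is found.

Binary search for 23 in [1, 9, 12, 13, 15, 17, 23, 25, 31, 32, 34, 36, 44, 53, 56, 65, 66]:

lo=0, hi=16, mid=8, arr[mid]=31 -> 31 > 23, search left half
lo=0, hi=7, mid=3, arr[mid]=13 -> 13 < 23, search right half
lo=4, hi=7, mid=5, arr[mid]=17 -> 17 < 23, search right half
lo=6, hi=7, mid=6, arr[mid]=23 -> Found target at index 6!

Binary search finds 23 at index 6 after 4 comparisons. The search repeatedly halves the search space by comparing with the middle element.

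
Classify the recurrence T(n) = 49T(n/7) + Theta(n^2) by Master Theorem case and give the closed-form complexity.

Master Theorem for T(n) = 49T(n/7) + O(n^2):

a = 49, b = 7, c = 2
log_b(a) = log_7(49) = 2.0000

Case 2: c = 2 = log_7(49) = 2.0000
T(n) = O(n^2 log n) = O(n^2 log n)

For T(n) = 49T(n/7) + O(n^2): log_7(49) = 2.0000. This is Case 2 of the Master Theorem (c = log_b(a), equal work at all levels), giving O(n^2 log n).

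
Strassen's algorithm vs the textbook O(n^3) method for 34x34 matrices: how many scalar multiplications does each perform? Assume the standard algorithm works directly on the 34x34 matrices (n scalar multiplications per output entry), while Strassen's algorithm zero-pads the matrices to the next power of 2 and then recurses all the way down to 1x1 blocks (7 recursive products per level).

Matrix multiplication for 34x34 matrices:

Strassen's algorithm requires power-of-2 dimensions. Pad 34x34 to 64x64 (next power of 2).

Standard algorithm: 34^3 = 39304 multiplications
Strassen's algorithm: 7^(log2(64)) = 7^6 = 117649 multiplications
Difference: 39304 - 117649 = -78345 (Strassen uses MORE here due to padding overhead — for small or just-over-power-of-2 n, padding can outweigh the per-level savings)

Standard: 39304 multiplications (34^3). Strassen: 117649 multiplications (7^6, after padding to 64x64). Strassen reduces 8 recursive multiplications to 7 at each level.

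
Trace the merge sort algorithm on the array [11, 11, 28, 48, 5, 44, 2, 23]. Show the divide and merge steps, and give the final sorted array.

Merge sort trace:

Split: [11, 11, 28, 48, 5, 44, 2, 23] -> [11, 11, 28, 48] and [5, 44, 2, 23]
  Split: [11, 11, 28, 48] -> [11, 11] and [28, 48]
    Split: [11, 11] -> [11] and [11]
    Merge: [11] + [11] -> [11, 11]
    Split: [28, 48] -> [28] and [48]
    Merge: [28] + [48] -> [28, 48]
  Merge: [11, 11] + [28, 48] -> [11, 11, 28, 48]
  Split: [5, 44, 2, 23] -> [5, 44] and [2, 23]
    Split: [5, 44] -> [5] and [44]
    Merge: [5] + [44] -> [5, 44]
    Split: [2, 23] -> [2] and [23]
    Merge: [2] + [23] -> [2, 23]
  Merge: [5, 44] + [2, 23] -> [2, 5, 23, 44]
Merge: [11, 11, 28, 48] + [2, 5, 23, 44] -> [2, 5, 11, 11, 23, 28, 44, 48]

Final sorted array: [2, 5, 11, 11, 23, 28, 44, 48]

The merge sort proceeds by recursively splitting the array and merging sorted halves.
After all merges, the sorted array is [2, 5, 11, 11, 23, 28, 44, 48].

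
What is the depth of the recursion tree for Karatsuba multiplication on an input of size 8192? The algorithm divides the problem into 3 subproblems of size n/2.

For divide and conquer with division factor 2:

Problem sizes at each level:
Level 0: 8192
Level 1: 4096
Level 2: 2048
Level 3: 1024
Level 4: 512
Level 5: 256
Level 6: 128
Level 7: 64
Level 8: 32
Level 9: 16
Level 10: 8
Level 11: 4
Level 12: 2
Level 13: 1

The root is level 0 and the size-1 base case is level 13 (the tree spans levels 0 through 13, i.e. 14 levels counting the root), so the depth is the number of divisions: log_2(8192) = 13

The recursion tree depth is log_2(8192) = 13. At each level, the problem size is divided by 2, so it takes 13 divisions to reduce to a base case of size 1. The algorithm makes 3 recursive calls at each level.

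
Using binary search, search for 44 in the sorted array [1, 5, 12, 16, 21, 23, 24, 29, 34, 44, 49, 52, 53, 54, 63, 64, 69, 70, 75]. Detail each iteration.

Binary search for 44 in [1, 5, 12, 16, 21, 23, 24, 29, 34, 44, 49, 52, 53, 54, 63, 64, 69, 70, 75]:

lo=0, hi=18, mid=9, arr[mid]=44 -> Found target at index 9!

Binary search finds 44 at index 9 after 1 comparisons. The search repeatedly halves the search space by comparing with the middle element.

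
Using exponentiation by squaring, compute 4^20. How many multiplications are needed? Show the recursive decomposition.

Computing 4^20 by squaring (build up from 4^1; each line after the first costs one multiplication):

4^1 = 4
4^2 = (4^1)^2 = 4^2 = 16
4^4 = (4^2)^2 = 16^2 = 256
4^5 = 4 * 4^4 = 4 * 256 = 1024
4^10 = (4^5)^2 = 1024^2 = 1048576
4^20 = (4^10)^2 = 1048576^2 = 1099511627776

Result: 1099511627776
Multiplications needed: 5 (5 lines after 4^1)

4^20 = 1099511627776. Using exponentiation by squaring, this requires 5 multiplications. The key idea: if the exponent is even, square the half-power; if odd, multiply by the base once.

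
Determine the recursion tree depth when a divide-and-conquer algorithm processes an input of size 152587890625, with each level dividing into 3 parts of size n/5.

For divide and conquer with division factor 5:

Problem sizes at each level:
Level 0: 152587890625
Level 1: 30517578125
Level 2: 6103515625
Level 3: 1220703125
Level 4: 244140625
Level 5: 48828125
Level 6: 9765625
Level 7: 1953125
Level 8: 390625
Level 9: 78125
Level 10: 15625
Level 11: 3125
Level 12: 625
Level 13: 125
Level 14: 25
Level 15: 5
Level 16: 1

The root is level 0 and the size-1 base case is level 16 (the tree spans levels 0 through 16, i.e. 17 levels counting the root), so the depth is the number of divisions: log_5(152587890625) = 16

The recursion tree depth is log_5(152587890625) = 16. At each level, the problem size is divided by 5, so it takes 16 divisions to reduce to a base case of size 1. The algorithm makes 3 recursive calls at each level.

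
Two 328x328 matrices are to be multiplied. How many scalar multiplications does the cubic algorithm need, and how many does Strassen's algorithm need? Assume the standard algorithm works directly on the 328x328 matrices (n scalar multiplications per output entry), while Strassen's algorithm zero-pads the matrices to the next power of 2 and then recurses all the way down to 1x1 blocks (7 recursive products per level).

Matrix multiplication for 328x328 matrices:

Strassen's algorithm requires power-of-2 dimensions. Pad 328x328 to 512x512 (next power of 2).

Standard algorithm: 328^3 = 35287552 multiplications
Strassen's algorithm: 7^(log2(512)) = 7^9 = 40353607 multiplications
Difference: 35287552 - 40353607 = -5066055 (Strassen uses MORE here due to padding overhead — for small or just-over-power-of-2 n, padding can outweigh the per-level savings)

Standard: 35287552 multiplications (328^3). Strassen: 40353607 multiplications (7^9, after padding to 512x512). Strassen reduces 8 recursive multiplications to 7 at each level.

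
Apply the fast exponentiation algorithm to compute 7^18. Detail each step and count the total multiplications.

Computing 7^18 by squaring (build up from 7^1; each line after the first costs one multiplication):

7^1 = 7
7^2 = (7^1)^2 = 7^2 = 49
7^4 = (7^2)^2 = 49^2 = 2401
7^8 = (7^4)^2 = 2401^2 = 5764801
7^9 = 7 * 7^8 = 7 * 5764801 = 40353607
7^18 = (7^9)^2 = 40353607^2 = 1628413597910449

Result: 1628413597910449
Multiplications needed: 5 (5 lines after 7^1)

7^18 = 1628413597910449. Using exponentiation by squaring, this requires 5 multiplications. The key idea: if the exponent is even, square the half-power; if odd, multiply by the base once.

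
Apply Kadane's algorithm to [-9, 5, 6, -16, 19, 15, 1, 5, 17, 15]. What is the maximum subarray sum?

Using Kadane's algorithm on [-9, 5, 6, -16, 19, 15, 1, 5, 17, 15]:

Scanning through the array:
Position 1 (value 5): max_ending_here = 5, max_so_far = 5
Position 2 (value 6): max_ending_here = 11, max_so_far = 11
Position 3 (value -16): max_ending_here = -5, max_so_far = 11
Position 4 (value 19): max_ending_here = 19, max_so_far = 19
Position 5 (value 15): max_ending_here = 34, max_so_far = 34
Position 6 (value 1): max_ending_here = 35, max_so_far = 35
Position 7 (value 5): max_ending_here = 40, max_so_far = 40
Position 8 (value 17): max_ending_here = 57, max_so_far = 57
Position 9 (value 15): max_ending_here = 72, max_so_far = 72

Maximum subarray: [19, 15, 1, 5, 17, 15]
Maximum sum: 72

The maximum subarray is [19, 15, 1, 5, 17, 15] with sum 72. This subarray runs from index 4 to index 9.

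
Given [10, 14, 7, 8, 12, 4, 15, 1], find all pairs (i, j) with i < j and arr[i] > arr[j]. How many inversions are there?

Finding inversions in [10, 14, 7, 8, 12, 4, 15, 1]:

(0, 2): arr[0]=10 > arr[2]=7
(0, 3): arr[0]=10 > arr[3]=8
(0, 5): arr[0]=10 > arr[5]=4
(0, 7): arr[0]=10 > arr[7]=1
(1, 2): arr[1]=14 > arr[2]=7
(1, 3): arr[1]=14 > arr[3]=8
(1, 4): arr[1]=14 > arr[4]=12
(1, 5): arr[1]=14 > arr[5]=4
(1, 7): arr[1]=14 > arr[7]=1
(2, 5): arr[2]=7 > arr[5]=4
(2, 7): arr[2]=7 > arr[7]=1
(3, 5): arr[3]=8 > arr[5]=4
(3, 7): arr[3]=8 > arr[7]=1
(4, 5): arr[4]=12 > arr[5]=4
(4, 7): arr[4]=12 > arr[7]=1
(5, 7): arr[5]=4 > arr[7]=1
(6, 7): arr[6]=15 > arr[7]=1

Total inversions: 17

The array has 17 inversion(s): (0,2), (0,3), (0,5), (0,7), (1,2), (1,3), (1,4), (1,5), (1,7), (2,5), (2,7), (3,5), (3,7), (4,5), (4,7), (5,7), (6,7). Each pair (i,j) satisfies i < j and arr[i] > arr[j].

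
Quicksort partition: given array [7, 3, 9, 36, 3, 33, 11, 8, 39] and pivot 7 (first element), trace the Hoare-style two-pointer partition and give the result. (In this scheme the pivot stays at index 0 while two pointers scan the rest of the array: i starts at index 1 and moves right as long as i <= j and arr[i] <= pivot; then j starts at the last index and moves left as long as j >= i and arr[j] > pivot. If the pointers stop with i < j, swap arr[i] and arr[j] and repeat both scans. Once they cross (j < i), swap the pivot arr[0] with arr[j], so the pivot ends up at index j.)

Hoare-style two-pointer partition with pivot = 7:

Initial array: [7, 3, 9, 36, 3, 33, 11, 8, 39]

Pointers start at i = 1, j = 8.
i stops at index 2 (arr[2]=9 > 7), j stops at index 4 (arr[4]=3 <= 7): swap arr[2] and arr[4], array becomes [7, 3, 3, 36, 9, 33, 11, 8, 39]
i ends at 3, j ends at 2: the pointers have crossed (j < i), so scanning stops.

Swap pivot arr[0] with arr[2] to place pivot at position 2: [3, 3, 7, 36, 9, 33, 11, 8, 39]
Pivot position: 2

After partitioning with pivot 7, the array becomes [3, 3, 7, 36, 9, 33, 11, 8, 39]. The pivot is placed at index 2. All elements to the left of the pivot are <= 7, and all elements to the right are > 7.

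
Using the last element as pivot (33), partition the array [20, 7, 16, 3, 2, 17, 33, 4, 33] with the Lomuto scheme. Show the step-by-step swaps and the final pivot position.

Lomuto partition with pivot = 33:

Initial array: [20, 7, 16, 3, 2, 17, 33, 4, 33]

arr[0]=20 <= 33: swap with position 0, array becomes [20, 7, 16, 3, 2, 17, 33, 4, 33]
arr[1]=7 <= 33: swap with position 1, array becomes [20, 7, 16, 3, 2, 17, 33, 4, 33]
arr[2]=16 <= 33: swap with position 2, array becomes [20, 7, 16, 3, 2, 17, 33, 4, 33]
arr[3]=3 <= 33: swap with position 3, array becomes [20, 7, 16, 3, 2, 17, 33, 4, 33]
arr[4]=2 <= 33: swap with position 4, array becomes [20, 7, 16, 3, 2, 17, 33, 4, 33]
arr[5]=17 <= 33: swap with position 5, array becomes [20, 7, 16, 3, 2, 17, 33, 4, 33]
arr[6]=33 <= 33: swap with position 6, array becomes [20, 7, 16, 3, 2, 17, 33, 4, 33]
arr[7]=4 <= 33: swap with position 7, array becomes [20, 7, 16, 3, 2, 17, 33, 4, 33]

Place pivot at position 8: [20, 7, 16, 3, 2, 17, 33, 4, 33]
Pivot position: 8

After partitioning with pivot 33, the array becomes [20, 7, 16, 3, 2, 17, 33, 4, 33]. The pivot is placed at index 8. All elements to the left of the pivot are <= 33, and all elements to the right are > 33.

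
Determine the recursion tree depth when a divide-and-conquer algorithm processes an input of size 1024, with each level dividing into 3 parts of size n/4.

For divide and conquer with division factor 4:

Problem sizes at each level:
Level 0: 1024
Level 1: 256
Level 2: 64
Level 3: 16
Level 4: 4
Level 5: 1

The root is level 0 and the size-1 base case is level 5 (the tree spans levels 0 through 5, i.e. 6 levels counting the root), so the depth is the number of divisions: log_4(1024) = 5

The recursion tree depth is log_4(1024) = 5. At each level, the problem size is divided by 4, so it takes 5 divisions to reduce to a base case of size 1. The algorithm makes 3 recursive calls at each level.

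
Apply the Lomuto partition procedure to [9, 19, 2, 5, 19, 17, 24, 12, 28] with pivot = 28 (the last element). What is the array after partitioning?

Lomuto partition with pivot = 28:

Initial array: [9, 19, 2, 5, 19, 17, 24, 12, 28]

arr[0]=9 <= 28: swap with position 0, array becomes [9, 19, 2, 5, 19, 17, 24, 12, 28]
arr[1]=19 <= 28: swap with position 1, array becomes [9, 19, 2, 5, 19, 17, 24, 12, 28]
arr[2]=2 <= 28: swap with position 2, array becomes [9, 19, 2, 5, 19, 17, 24, 12, 28]
arr[3]=5 <= 28: swap with position 3, array becomes [9, 19, 2, 5, 19, 17, 24, 12, 28]
arr[4]=19 <= 28: swap with position 4, array becomes [9, 19, 2, 5, 19, 17, 24, 12, 28]
arr[5]=17 <= 28: swap with position 5, array becomes [9, 19, 2, 5, 19, 17, 24, 12, 28]
arr[6]=24 <= 28: swap with position 6, array becomes [9, 19, 2, 5, 19, 17, 24, 12, 28]
arr[7]=12 <= 28: swap with position 7, array becomes [9, 19, 2, 5, 19, 17, 24, 12, 28]

Place pivot at position 8: [9, 19, 2, 5, 19, 17, 24, 12, 28]
Pivot position: 8

After partitioning with pivot 28, the array becomes [9, 19, 2, 5, 19, 17, 24, 12, 28]. The pivot is placed at index 8. All elements to the left of the pivot are <= 28, and all elements to the right are > 28.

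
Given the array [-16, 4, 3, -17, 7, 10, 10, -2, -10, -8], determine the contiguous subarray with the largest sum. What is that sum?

Using Kadane's algorithm on [-16, 4, 3, -17, 7, 10, 10, -2, -10, -8]:

Scanning through the array:
Position 1 (value 4): max_ending_here = 4, max_so_far = 4
Position 2 (value 3): max_ending_here = 7, max_so_far = 7
Position 3 (value -17): max_ending_here = -10, max_so_far = 7
Position 4 (value 7): max_ending_here = 7, max_so_far = 7
Position 5 (value 10): max_ending_here = 17, max_so_far = 17
Position 6 (value 10): max_ending_here = 27, max_so_far = 27
Position 7 (value -2): max_ending_here = 25, max_so_far = 27
Position 8 (value -10): max_ending_here = 15, max_so_far = 27
Position 9 (value -8): max_ending_here = 7, max_so_far = 27

Maximum subarray: [7, 10, 10]
Maximum sum: 27

The maximum subarray is [7, 10, 10] with sum 27. This subarray runs from index 4 to index 6.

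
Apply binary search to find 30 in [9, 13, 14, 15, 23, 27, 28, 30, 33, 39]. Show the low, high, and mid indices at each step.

Binary search for 30 in [9, 13, 14, 15, 23, 27, 28, 30, 33, 39]:

lo=0, hi=9, mid=4, arr[mid]=23 -> 23 < 30, search right half
lo=5, hi=9, mid=7, arr[mid]=30 -> Found target at index 7!

Binary search finds 30 at index 7 after 2 comparisons. The search repeatedly halves the search space by comparing with the middle element.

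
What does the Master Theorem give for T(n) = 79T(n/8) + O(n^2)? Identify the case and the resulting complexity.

Master Theorem for T(n) = 79T(n/8) + O(n^2):

a = 79, b = 8, c = 2
log_b(a) = log_8(79) = 2.1013

Case 1: c = 2 < log_8(79) = 2.1013
T(n) = O(n^(log_8 79))

For T(n) = 79T(n/8) + O(n^2): log_8(79) = 2.1013. This is Case 1 of the Master Theorem (c < log_b(a), work dominated by leaves), giving O(n^(log_8 79)).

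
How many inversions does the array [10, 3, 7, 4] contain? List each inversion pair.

Finding inversions in [10, 3, 7, 4]:

(0, 1): arr[0]=10 > arr[1]=3
(0, 2): arr[0]=10 > arr[2]=7
(0, 3): arr[0]=10 > arr[3]=4
(2, 3): arr[2]=7 > arr[3]=4

Total inversions: 4

The array has 4 inversion(s): (0,1), (0,2), (0,3), (2,3). Each pair (i,j) satisfies i < j and arr[i] > arr[j].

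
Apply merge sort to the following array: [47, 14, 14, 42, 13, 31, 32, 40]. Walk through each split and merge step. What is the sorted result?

Merge sort trace:

Split: [47, 14, 14, 42, 13, 31, 32, 40] -> [47, 14, 14, 42] and [13, 31, 32, 40]
  Split: [47, 14, 14, 42] -> [47, 14] and [14, 42]
    Split: [47, 14] -> [47] and [14]
    Merge: [47] + [14] -> [14, 47]
    Split: [14, 42] -> [14] and [42]
    Merge: [14] + [42] -> [14, 42]
  Merge: [14, 47] + [14, 42] -> [14, 14, 42, 47]
  Split: [13, 31, 32, 40] -> [13, 31] and [32, 40]
    Split: [13, 31] -> [13] and [31]
    Merge: [13] + [31] -> [13, 31]
    Split: [32, 40] -> [32] and [40]
    Merge: [32] + [40] -> [32, 40]
  Merge: [13, 31] + [32, 40] -> [13, 31, 32, 40]
Merge: [14, 14, 42, 47] + [13, 31, 32, 40] -> [13, 14, 14, 31, 32, 40, 42, 47]

Final sorted array: [13, 14, 14, 31, 32, 40, 42, 47]

The merge sort proceeds by recursively splitting the array and merging sorted halves.
After all merges, the sorted array is [13, 14, 14, 31, 32, 40, 42, 47].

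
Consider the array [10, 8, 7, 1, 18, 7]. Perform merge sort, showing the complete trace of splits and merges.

Merge sort trace:

Split: [10, 8, 7, 1, 18, 7] -> [10, 8, 7] and [1, 18, 7]
  Split: [10, 8, 7] -> [10] and [8, 7]
    Split: [8, 7] -> [8] and [7]
    Merge: [8] + [7] -> [7, 8]
  Merge: [10] + [7, 8] -> [7, 8, 10]
  Split: [1, 18, 7] -> [1] and [18, 7]
    Split: [18, 7] -> [18] and [7]
    Merge: [18] + [7] -> [7, 18]
  Merge: [1] + [7, 18] -> [1, 7, 18]
Merge: [7, 8, 10] + [1, 7, 18] -> [1, 7, 7, 8, 10, 18]

Final sorted array: [1, 7, 7, 8, 10, 18]

The merge sort proceeds by recursively splitting the array and merging sorted halves.
After all merges, the sorted array is [1, 7, 7, 8, 10, 18].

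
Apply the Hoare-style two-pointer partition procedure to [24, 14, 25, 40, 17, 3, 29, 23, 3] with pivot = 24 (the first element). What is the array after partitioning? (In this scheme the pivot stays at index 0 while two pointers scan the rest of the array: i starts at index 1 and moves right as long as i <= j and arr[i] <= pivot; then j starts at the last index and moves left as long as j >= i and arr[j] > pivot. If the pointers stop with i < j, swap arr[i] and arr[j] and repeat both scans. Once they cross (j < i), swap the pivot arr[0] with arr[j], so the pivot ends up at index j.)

Hoare-style two-pointer partition with pivot = 24:

Initial array: [24, 14, 25, 40, 17, 3, 29, 23, 3]

Pointers start at i = 1, j = 8.
i stops at index 2 (arr[2]=25 > 24), j stops at index 8 (arr[8]=3 <= 24): swap arr[2] and arr[8], array becomes [24, 14, 3, 40, 17, 3, 29, 23, 25]
i stops at index 3 (arr[3]=40 > 24), j stops at index 7 (arr[7]=23 <= 24): swap arr[3] and arr[7], array becomes [24, 14, 3, 23, 17, 3, 29, 40, 25]
i ends at 6, j ends at 5: the pointers have crossed (j < i), so scanning stops.

Swap pivot arr[0] with arr[5] to place pivot at position 5: [3, 14, 3, 23, 17, 24, 29, 40, 25]
Pivot position: 5

After partitioning with pivot 24, the array becomes [3, 14, 3, 23, 17, 24, 29, 40, 25]. The pivot is placed at index 5. All elements to the left of the pivot are <= 24, and all elements to the right are > 24.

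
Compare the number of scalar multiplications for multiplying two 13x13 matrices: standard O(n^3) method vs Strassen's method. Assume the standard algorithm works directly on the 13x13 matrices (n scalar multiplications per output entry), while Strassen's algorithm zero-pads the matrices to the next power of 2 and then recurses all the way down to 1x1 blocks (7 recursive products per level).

Matrix multiplication for 13x13 matrices:

Strassen's algorithm requires power-of-2 dimensions. Pad 13x13 to 16x16 (next power of 2).

Standard algorithm: 13^3 = 2197 multiplications
Strassen's algorithm: 7^(log2(16)) = 7^4 = 2401 multiplications
Difference: 2197 - 2401 = -204 (Strassen uses MORE here due to padding overhead — for small or just-over-power-of-2 n, padding can outweigh the per-level savings)

Standard: 2197 multiplications (13^3). Strassen: 2401 multiplications (7^4, after padding to 16x16). Strassen reduces 8 recursive multiplications to 7 at each level.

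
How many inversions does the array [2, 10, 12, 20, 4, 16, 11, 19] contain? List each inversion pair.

Finding inversions in [2, 10, 12, 20, 4, 16, 11, 19]:

(1, 4): arr[1]=10 > arr[4]=4
(2, 4): arr[2]=12 > arr[4]=4
(2, 6): arr[2]=12 > arr[6]=11
(3, 4): arr[3]=20 > arr[4]=4
(3, 5): arr[3]=20 > arr[5]=16
(3, 6): arr[3]=20 > arr[6]=11
(3, 7): arr[3]=20 > arr[7]=19
(5, 6): arr[5]=16 > arr[6]=11

Total inversions: 8

The array has 8 inversion(s): (1,4), (2,4), (2,6), (3,4), (3,5), (3,6), (3,7), (5,6). Each pair (i,j) satisfies i < j and arr[i] > arr[j].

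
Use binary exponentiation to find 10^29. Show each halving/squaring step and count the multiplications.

Computing 10^29 by squaring (build up from 10^1; each line after the first costs one multiplication):

10^1 = 10
10^2 = (10^1)^2 = 10^2 = 100
10^3 = 10 * 10^2 = 10 * 100 = 1000
10^6 = (10^3)^2 = 1000^2 = 1000000
10^7 = 10 * 10^6 = 10 * 1000000 = 10000000
10^14 = (10^7)^2 = 10000000^2 = 100000000000000
10^28 = (10^14)^2 = 100000000000000^2 = 10000000000000000000000000000
10^29 = 10 * 10^28 = 10 * 10000000000000000000000000000 = 100000000000000000000000000000

Result: 100000000000000000000000000000
Multiplications needed: 7 (7 lines after 10^1)

10^29 = 100000000000000000000000000000. Using exponentiation by squaring, this requires 7 multiplications. The key idea: if the exponent is even, square the half-power; if odd, multiply by the base once.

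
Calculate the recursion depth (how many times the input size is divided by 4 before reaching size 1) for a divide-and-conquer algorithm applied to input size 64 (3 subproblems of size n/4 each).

For divide and conquer with division factor 4:

Problem sizes at each level:
Level 0: 64
Level 1: 16
Level 2: 4
Level 3: 1

The root is level 0 and the size-1 base case is level 3 (the tree spans levels 0 through 3, i.e. 4 levels counting the root), so the depth is the number of divisions: log_4(64) = 3

The recursion tree depth is log_4(64) = 3. At each level, the problem size is divided by 4, so it takes 3 divisions to reduce to a base case of size 1. The algorithm makes 3 recursive calls at each level.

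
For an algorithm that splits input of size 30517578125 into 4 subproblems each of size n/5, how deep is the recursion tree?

For divide and conquer with division factor 5:

Problem sizes at each level:
Level 0: 30517578125
Level 1: 6103515625
Level 2: 1220703125
Level 3: 244140625
Level 4: 48828125
Level 5: 9765625
Level 6: 1953125
Level 7: 390625
Level 8: 78125
Level 9: 15625
Level 10: 3125
Level 11: 625
Level 12: 125
Level 13: 25
Level 14: 5
Level 15: 1

The root is level 0 and the size-1 base case is level 15 (the tree spans levels 0 through 15, i.e. 16 levels counting the root), so the depth is the number of divisions: log_5(30517578125) = 15

The recursion tree depth is log_5(30517578125) = 15. At each level, the problem size is divided by 5, so it takes 15 divisions to reduce to a base case of size 1. The algorithm makes 4 recursive calls at each level.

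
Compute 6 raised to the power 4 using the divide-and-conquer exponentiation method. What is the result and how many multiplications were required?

Computing 6^4 by squaring (build up from 6^1; each line after the first costs one multiplication):

6^1 = 6
6^2 = (6^1)^2 = 6^2 = 36
6^4 = (6^2)^2 = 36^2 = 1296

Result: 1296
Multiplications needed: 2 (2 lines after 6^1)

6^4 = 1296. Using exponentiation by squaring, this requires 2 multiplications. The key idea: if the exponent is even, square the half-power; if odd, multiply by the base once.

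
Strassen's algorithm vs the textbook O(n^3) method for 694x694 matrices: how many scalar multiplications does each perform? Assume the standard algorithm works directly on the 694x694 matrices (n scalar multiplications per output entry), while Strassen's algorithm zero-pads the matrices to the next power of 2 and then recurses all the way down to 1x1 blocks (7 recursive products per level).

Matrix multiplication for 694x694 matrices:

Strassen's algorithm requires power-of-2 dimensions. Pad 694x694 to 1024x1024 (next power of 2).

Standard algorithm: 694^3 = 334255384 multiplications
Strassen's algorithm: 7^(log2(1024)) = 7^10 = 282475249 multiplications
Savings: 334255384 - 282475249 = 51780135 multiplications

Standard: 334255384 multiplications (694^3). Strassen: 282475249 multiplications (7^10, after padding to 1024x1024). Strassen reduces 8 recursive multiplications to 7 at each level.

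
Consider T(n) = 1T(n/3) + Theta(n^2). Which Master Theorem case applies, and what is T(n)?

Master Theorem for T(n) = 1T(n/3) + O(n^2):

a = 1, b = 3, c = 2
log_b(a) = log_3(1) = 0.0000

Case 3: c = 2 > log_3(1) = 0.0000
T(n) = O(n^2) = O(n^2)

For T(n) = 1T(n/3) + O(n^2): log_3(1) = 0.0000. This is Case 3 of the Master Theorem (c > log_b(a), work dominated by root), giving O(n^2).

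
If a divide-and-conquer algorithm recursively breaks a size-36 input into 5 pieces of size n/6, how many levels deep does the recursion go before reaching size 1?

For divide and conquer with division factor 6:

Problem sizes at each level:
Level 0: 36
Level 1: 6
Level 2: 1

The root is level 0 and the size-1 base case is level 2 (the tree spans levels 0 through 2, i.e. 3 levels counting the root), so the depth is the number of divisions: log_6(36) = 2

The recursion tree depth is log_6(36) = 2. At each level, the problem size is divided by 6, so it takes 2 divisions to reduce to a base case of size 1. The algorithm makes 5 recursive calls at each level.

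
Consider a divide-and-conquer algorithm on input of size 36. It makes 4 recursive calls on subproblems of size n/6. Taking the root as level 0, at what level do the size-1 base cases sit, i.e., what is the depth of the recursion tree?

For divide and conquer with division factor 6:

Problem sizes at each level:
Level 0: 36
Level 1: 6
Level 2: 1

The root is level 0 and the size-1 base case is level 2 (the tree spans levels 0 through 2, i.e. 3 levels counting the root), so the depth is the number of divisions: log_6(36) = 2

The recursion tree depth is log_6(36) = 2. At each level, the problem size is divided by 6, so it takes 2 divisions to reduce to a base case of size 1. The algorithm makes 4 recursive calls at each level.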